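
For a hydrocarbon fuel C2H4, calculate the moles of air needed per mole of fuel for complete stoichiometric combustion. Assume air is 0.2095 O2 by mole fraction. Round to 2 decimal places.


Balanced combustion: C2H4 + 3 O2 -> 2 CO2 + 2 H2O
O2 needed = C + H/4 = 2 + 4/4 = 3.00 moles
Air moles = O2 / 0.2095 = 3.00 / 0.2095 = 14.32 moles air


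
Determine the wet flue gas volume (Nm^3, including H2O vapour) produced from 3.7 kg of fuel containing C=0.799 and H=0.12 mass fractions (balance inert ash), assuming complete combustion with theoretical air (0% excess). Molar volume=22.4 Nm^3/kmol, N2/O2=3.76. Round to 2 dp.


Per kg fuel: CO2 = (C/12 kmol)*22.4 = (0.799/12)*22.4 = 1.49147 Nm^3
Per kg fuel: H2O = (H/2 kmol)*22.4 = (0.12/2)*22.4 = 1.34400 Nm^3
O2 needed per kg fuel = C/12 + H/4 = 0.799/12 + 0.12/4 = 0.09658333 kmol
Per kg fuel: N2 = O2*3.76*22.4 = 0.09658333*3.76*22.4 = 8.13463 Nm^3
Total per kg = 1.49147 + 1.34400 + 8.13463 = 10.97010 Nm^3
Total = 10.97010 * 3.7 = 40.59 Nm^3


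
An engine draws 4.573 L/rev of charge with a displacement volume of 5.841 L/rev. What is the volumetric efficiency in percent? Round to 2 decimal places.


eta_v = (V_actual / V_disp) * 100
Ratio = 4.573 / 5.841 = 0.7829
eta_v = 0.7829 * 100 = 78.29%


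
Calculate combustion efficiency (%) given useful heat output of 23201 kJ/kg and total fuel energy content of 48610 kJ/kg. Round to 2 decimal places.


Efficiency = (Q_useful / Q_fuel) * 100
Efficiency = (23201 / 48610) * 100
Efficiency = 0.4773 * 100 = 47.73%


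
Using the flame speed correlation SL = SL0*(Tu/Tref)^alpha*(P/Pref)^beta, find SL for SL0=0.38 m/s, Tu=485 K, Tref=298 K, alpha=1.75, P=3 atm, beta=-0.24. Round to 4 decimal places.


SL = SL0 * (Tu/Tref)^alpha * (P/Pref)^beta
T ratio = 485/298 = 1.62751678
(T ratio)^alpha = 1.62751678^1.75 = 2.345144
(P/Pref)^beta = 3^(-0.24) = 0.768229
SL = 0.38 * 2.345144 * 0.768229 = 0.6846 m/s


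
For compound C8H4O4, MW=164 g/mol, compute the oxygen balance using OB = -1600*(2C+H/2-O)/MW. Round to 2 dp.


OB = -1600 * (2C + H/2 - O) / MW
Inner = 2*8 + 4/2 - 4 = 14.00
OB = -1600 * 14.00 / 164 = -136.59%


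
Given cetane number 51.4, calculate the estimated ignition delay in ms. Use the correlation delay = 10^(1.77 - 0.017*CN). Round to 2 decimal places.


delay = 10^(1.77 - 0.017*CN)
Exponent = 1.77 - 0.017*51.4 = 0.8962
delay = 10^0.8962 = 7.87 ms


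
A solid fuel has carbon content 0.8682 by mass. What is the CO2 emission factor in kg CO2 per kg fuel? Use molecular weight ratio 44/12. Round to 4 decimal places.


EF = C_frac * (M_CO2 / M_C)
EF = 0.8682 * (44/12)
EF = 0.8682 * 3.666667 = 3.1834 kg_CO2/kg_fuel


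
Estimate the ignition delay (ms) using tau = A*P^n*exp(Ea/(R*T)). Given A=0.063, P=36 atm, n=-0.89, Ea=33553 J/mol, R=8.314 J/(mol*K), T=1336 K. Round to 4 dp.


tau = A * P^n * exp(Ea/(R*T))
P^n = 36^(-0.89) = 0.04119939
Ea/(R*T) = 33553/(8.314*1336) = 3.020751
exp(Ea/(R*T)) = 20.506679
tau = 0.063 * 0.04119939 * 20.506679 = 0.0532 ms


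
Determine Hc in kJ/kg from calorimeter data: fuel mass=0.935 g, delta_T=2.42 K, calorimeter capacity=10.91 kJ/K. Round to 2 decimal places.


Hc = C_cal * delta_T / m_fuel
Q_released = 10.91 * 2.42 = 26.4022 kJ
m_fuel = 0.935 g = 0.935/1000 kg = 0.000935 kg
Hc = 26.4022 / 0.000935 = 28237.65 kJ/kg


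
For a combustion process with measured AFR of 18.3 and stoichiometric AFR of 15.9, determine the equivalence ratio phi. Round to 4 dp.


phi = AFR_stoich / AFR_actual
phi = 15.9 / 18.3 = 0.8689


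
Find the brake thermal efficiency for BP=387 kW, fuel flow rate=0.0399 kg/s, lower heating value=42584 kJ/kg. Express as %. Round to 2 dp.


eta_BTE = (BP / (mf * LHV)) * 100
Denominator = 0.0399 * 42584 = 1699.1016 kW
eta_BTE = (387 / 1699.1016) * 100 = 22.78%


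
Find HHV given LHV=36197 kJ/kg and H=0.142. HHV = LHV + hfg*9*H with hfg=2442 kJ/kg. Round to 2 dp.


HHV = LHV + hfg * 9 * H
Water addition = 2442 * 9 * 0.142 = 3120.876 kJ/kg
HHV = 36197 + 3120.876 = 39317.88 kJ/kg


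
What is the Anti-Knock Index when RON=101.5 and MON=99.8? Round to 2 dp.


AKI = (RON + MON) / 2
AKI = (101.5 + 99.8) / 2
AKI = 201.3 / 2 = 100.65


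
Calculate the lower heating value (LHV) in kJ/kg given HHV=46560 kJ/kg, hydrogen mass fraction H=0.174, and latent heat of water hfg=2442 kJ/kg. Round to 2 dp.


LHV = HHV - hfg * 9 * H
Water correction = 2442 * 9 * 0.174 = 3824.172 kJ/kg
LHV = 46560 - 3824.172 = 42735.83 kJ/kg


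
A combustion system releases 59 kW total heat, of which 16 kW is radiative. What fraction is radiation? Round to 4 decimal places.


f_rad = Q_rad / Q_total
f_rad = 16 / 59 = 0.2712


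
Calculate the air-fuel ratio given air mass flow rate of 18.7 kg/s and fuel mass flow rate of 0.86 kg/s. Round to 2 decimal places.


AFR = m_air / m_fuel
AFR = 18.7 / 0.86 = 21.74


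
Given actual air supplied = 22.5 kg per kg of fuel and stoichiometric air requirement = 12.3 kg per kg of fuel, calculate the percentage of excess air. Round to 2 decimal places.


Excess air = actual - stoichiometric = 22.5 - 12.3 = 10.20 kg/kg fuel
Excess air % = (excess / stoich) * 100 = (10.20 / 12.3) * 100 = 82.93%


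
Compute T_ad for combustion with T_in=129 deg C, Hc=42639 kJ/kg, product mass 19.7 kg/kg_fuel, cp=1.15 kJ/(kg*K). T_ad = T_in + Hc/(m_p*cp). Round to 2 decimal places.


T_ad = T_in + Hc / (m_p * cp)
Denominator = 19.7 * 1.15 = 22.6550
Temperature rise = 42639 / 22.6550 = 1882.10 K
T_ad = 129 + 1882.10 = 2011.10 deg C


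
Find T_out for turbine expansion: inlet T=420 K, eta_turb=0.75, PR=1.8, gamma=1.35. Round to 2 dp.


T_out = T_in * (1 - eta * (1 - PR^(-(gamma-1)/gamma)))
Exponent = -(1.35-1)/1.35 = -0.25925926
PR^exp = 1.8^(-0.25925926) = 0.85865408
Factor = 1 - 0.75*(1 - 0.85865408) = 0.89399056
T_out = 420 * 0.89399056 = 375.48 K


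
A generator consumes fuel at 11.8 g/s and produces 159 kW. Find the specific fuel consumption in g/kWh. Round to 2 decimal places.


SFC = (mf / BP) * 3600
Rate = 11.8 / 159 = 0.074214 g/(s*kW)
SFC = 0.074214 * 3600 = 267.17 g/kWh


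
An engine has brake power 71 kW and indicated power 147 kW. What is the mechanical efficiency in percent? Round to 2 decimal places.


eta_mech = (BP / IP) * 100
Ratio = 71 / 147 = 0.4830
eta_mech = 0.4830 * 100 = 48.30%


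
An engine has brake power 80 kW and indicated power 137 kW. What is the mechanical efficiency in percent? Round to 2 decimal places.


eta_mech = (BP / IP) * 100
Ratio = 80 / 137 = 0.5839
eta_mech = 0.5839 * 100 = 58.39%


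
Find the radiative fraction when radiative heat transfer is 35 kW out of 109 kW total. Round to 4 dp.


f_rad = Q_rad / Q_total
f_rad = 35 / 109 = 0.3211


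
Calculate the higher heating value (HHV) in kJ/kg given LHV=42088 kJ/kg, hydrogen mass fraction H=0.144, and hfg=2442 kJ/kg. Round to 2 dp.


HHV = LHV + hfg * 9 * H
Water addition = 2442 * 9 * 0.144 = 3164.832 kJ/kg
HHV = 42088 + 3164.832 = 45252.83 kJ/kg


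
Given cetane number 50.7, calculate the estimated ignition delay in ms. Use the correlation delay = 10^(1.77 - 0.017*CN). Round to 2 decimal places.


delay = 10^(1.77 - 0.017*CN)
Exponent = 1.77 - 0.017*50.7 = 0.9081
delay = 10^0.9081 = 8.09 ms


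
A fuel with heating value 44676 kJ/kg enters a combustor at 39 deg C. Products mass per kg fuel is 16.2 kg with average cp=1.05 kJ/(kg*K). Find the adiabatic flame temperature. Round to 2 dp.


T_ad = T_in + Hc / (m_p * cp)
Denominator = 16.2 * 1.05 = 17.0100
Temperature rise = 44676 / 17.0100 = 2626.46 K
T_ad = 39 + 2626.46 = 2665.46 deg C


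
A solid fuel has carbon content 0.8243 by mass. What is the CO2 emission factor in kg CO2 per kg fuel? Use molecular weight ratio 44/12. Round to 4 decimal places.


EF = C_frac * (M_CO2 / M_C)
EF = 0.8243 * (44/12)
EF = 0.8243 * 3.666667 = 3.0224 kg_CO2/kg_fuel


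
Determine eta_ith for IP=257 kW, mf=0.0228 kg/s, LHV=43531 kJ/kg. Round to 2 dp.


eta_ith = (IP / (mf * LHV)) * 100
Denominator = 0.0228 * 43531 = 992.5068 kW
eta_ith = (257 / 992.5068) * 100 = 25.89%


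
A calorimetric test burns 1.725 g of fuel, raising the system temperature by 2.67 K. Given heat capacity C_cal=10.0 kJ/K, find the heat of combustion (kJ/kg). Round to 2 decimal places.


Hc = C_cal * delta_T / m_fuel
Q_released = 10.0 * 2.67 = 26.7000 kJ
m_fuel = 1.725 g = 1.725/1000 kg = 0.001725 kg
Hc = 26.7000 / 0.001725 = 15478.26 kJ/kg


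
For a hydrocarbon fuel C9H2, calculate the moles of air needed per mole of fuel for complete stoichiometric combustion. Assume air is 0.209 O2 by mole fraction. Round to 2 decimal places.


Balanced combustion: C9H2 + 9.5 O2 -> 9 CO2 + 1 H2O
O2 needed = C + H/4 = 9 + 2/4 = 9.50 moles
Air moles = O2 / 0.209 = 9.50 / 0.209 = 45.45 moles air


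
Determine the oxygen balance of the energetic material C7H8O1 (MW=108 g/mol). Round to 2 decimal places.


OB = -1600 * (2C + H/2 - O) / MW
Inner = 2*7 + 8/2 - 1 = 17.00
OB = -1600 * 17.00 / 108 = -251.85%


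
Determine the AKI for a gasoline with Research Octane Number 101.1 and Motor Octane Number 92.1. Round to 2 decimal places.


AKI = (RON + MON) / 2
AKI = (101.1 + 92.1) / 2
AKI = 193.2 / 2 = 96.60


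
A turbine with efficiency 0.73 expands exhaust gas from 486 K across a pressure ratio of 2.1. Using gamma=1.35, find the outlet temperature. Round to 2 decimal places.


T_out = T_in * (1 - eta * (1 - PR^(-(gamma-1)/gamma)))
Exponent = -(1.35-1)/1.35 = -0.25925926
PR^exp = 2.1^(-0.25925926) = 0.82501466
Factor = 1 - 0.73*(1 - 0.82501466) = 0.87226070
T_out = 486 * 0.87226070 = 423.92 K


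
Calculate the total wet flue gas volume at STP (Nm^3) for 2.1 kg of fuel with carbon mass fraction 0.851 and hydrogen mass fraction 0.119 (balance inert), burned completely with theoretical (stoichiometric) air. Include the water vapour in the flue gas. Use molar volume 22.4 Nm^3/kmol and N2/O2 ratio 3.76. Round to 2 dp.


Per kg fuel: CO2 = (C/12 kmol)*22.4 = (0.851/12)*22.4 = 1.58853 Nm^3
Per kg fuel: H2O = (H/2 kmol)*22.4 = (0.119/2)*22.4 = 1.33280 Nm^3
O2 needed per kg fuel = C/12 + H/4 = 0.851/12 + 0.119/4 = 0.10066667 kmol
Per kg fuel: N2 = O2*3.76*22.4 = 0.10066667*3.76*22.4 = 8.47855 Nm^3
Total per kg = 1.58853 + 1.33280 + 8.47855 = 11.39988 Nm^3
Total = 11.39988 * 2.1 = 23.94 Nm^3


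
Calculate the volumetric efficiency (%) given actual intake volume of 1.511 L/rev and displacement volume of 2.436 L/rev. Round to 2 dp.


eta_v = (V_actual / V_disp) * 100
Ratio = 1.511 / 2.436 = 0.6203
eta_v = 0.6203 * 100 = 62.03%


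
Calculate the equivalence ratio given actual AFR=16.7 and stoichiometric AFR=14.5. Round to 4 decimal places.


phi = AFR_stoich / AFR_actual
phi = 14.5 / 16.7 = 0.8683


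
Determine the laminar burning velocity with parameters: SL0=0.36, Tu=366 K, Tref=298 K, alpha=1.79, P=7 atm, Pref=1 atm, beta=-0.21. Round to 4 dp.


SL = SL0 * (Tu/Tref)^alpha * (P/Pref)^beta
T ratio = 366/298 = 1.22818792
(T ratio)^alpha = 1.22818792^1.79 = 1.444721
(P/Pref)^beta = 7^(-0.21) = 0.664553
SL = 0.36 * 1.444721 * 0.664553 = 0.3456 m/s


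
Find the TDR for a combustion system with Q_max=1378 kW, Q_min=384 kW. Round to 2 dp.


TDR = Q_max / Q_min
TDR = 1378 / 384 = 3.59


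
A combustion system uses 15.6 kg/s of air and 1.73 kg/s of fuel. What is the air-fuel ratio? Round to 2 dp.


AFR = m_air / m_fuel
AFR = 15.6 / 1.73 = 9.02


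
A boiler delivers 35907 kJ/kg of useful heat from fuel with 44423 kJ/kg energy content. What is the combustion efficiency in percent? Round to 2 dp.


Efficiency = (Q_useful / Q_fuel) * 100
Efficiency = (35907 / 44423) * 100
Efficiency = 0.8083 * 100 = 80.83%


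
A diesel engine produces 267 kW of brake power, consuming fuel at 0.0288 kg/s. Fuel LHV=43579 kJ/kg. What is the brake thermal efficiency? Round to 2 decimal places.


eta_BTE = (BP / (mf * LHV)) * 100
Denominator = 0.0288 * 43579 = 1255.0752 kW
eta_BTE = (267 / 1255.0752) * 100 = 21.27%


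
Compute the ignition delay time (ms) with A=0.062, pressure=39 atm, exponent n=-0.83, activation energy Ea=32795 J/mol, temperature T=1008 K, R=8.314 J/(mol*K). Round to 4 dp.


tau = A * P^n * exp(Ea/(R*T))
P^n = 39^(-0.83) = 0.04779873
Ea/(R*T) = 32795/(8.314*1008) = 3.913245
exp(Ea/(R*T)) = 50.061157
tau = 0.062 * 0.04779873 * 50.061157 = 0.1484 ms


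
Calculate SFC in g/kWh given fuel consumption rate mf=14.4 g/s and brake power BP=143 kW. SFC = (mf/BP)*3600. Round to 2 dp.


SFC = (mf / BP) * 3600
Rate = 14.4 / 143 = 0.100699 g/(s*kW)
SFC = 0.100699 * 3600 = 362.52 g/kWh


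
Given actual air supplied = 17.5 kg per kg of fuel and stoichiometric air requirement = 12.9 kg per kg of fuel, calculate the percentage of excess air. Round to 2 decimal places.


Excess air = actual - stoichiometric = 17.5 - 12.9 = 4.60 kg/kg fuel
Excess air % = (excess / stoich) * 100 = (4.60 / 12.9) * 100 = 35.66%


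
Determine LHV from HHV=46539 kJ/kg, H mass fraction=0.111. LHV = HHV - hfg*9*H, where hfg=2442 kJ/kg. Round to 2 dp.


LHV = HHV - hfg * 9 * H
Water correction = 2442 * 9 * 0.111 = 2439.558 kJ/kg
LHV = 46539 - 2439.558 = 44099.44 kJ/kg


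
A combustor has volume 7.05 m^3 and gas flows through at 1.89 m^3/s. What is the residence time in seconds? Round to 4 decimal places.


tau = V / Q_flow
tau = 7.05 / 1.89 = 3.7302 s


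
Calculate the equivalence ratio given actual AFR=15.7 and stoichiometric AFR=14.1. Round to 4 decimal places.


phi = AFR_stoich / AFR_actual
phi = 14.1 / 15.7 = 0.8981


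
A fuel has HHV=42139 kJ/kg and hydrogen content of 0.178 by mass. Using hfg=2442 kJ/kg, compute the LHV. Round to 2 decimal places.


LHV = HHV - hfg * 9 * H
Water correction = 2442 * 9 * 0.178 = 3912.084 kJ/kg
LHV = 42139 - 3912.084 = 38226.92 kJ/kg


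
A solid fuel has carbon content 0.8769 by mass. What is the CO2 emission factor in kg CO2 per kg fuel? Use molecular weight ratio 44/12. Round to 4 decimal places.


EF = C_frac * (M_CO2 / M_C)
EF = 0.8769 * (44/12)
EF = 0.8769 * 3.666667 = 3.2153 kg_CO2/kg_fuel


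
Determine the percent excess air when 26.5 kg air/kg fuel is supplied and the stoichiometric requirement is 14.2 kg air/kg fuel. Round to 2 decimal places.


Excess air = actual - stoichiometric = 26.5 - 14.2 = 12.30 kg/kg fuel
Excess air % = (excess / stoich) * 100 = (12.30 / 14.2) * 100 = 86.62%


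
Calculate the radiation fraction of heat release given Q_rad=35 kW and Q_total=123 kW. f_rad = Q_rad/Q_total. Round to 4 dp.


f_rad = Q_rad / Q_total
f_rad = 35 / 123 = 0.2846


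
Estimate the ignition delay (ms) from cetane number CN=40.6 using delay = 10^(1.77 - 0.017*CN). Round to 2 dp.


delay = 10^(1.77 - 0.017*CN)
Exponent = 1.77 - 0.017*40.6 = 1.0798
delay = 10^1.0798 = 12.02 ms


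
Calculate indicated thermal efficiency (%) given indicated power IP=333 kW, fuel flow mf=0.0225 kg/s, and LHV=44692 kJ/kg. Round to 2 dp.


eta_ith = (IP / (mf * LHV)) * 100
Denominator = 0.0225 * 44692 = 1005.5700 kW
eta_ith = (333 / 1005.5700) * 100 = 33.12%


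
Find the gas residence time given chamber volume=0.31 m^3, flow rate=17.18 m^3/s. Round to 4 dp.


tau = V / Q_flow
tau = 0.31 / 17.18 = 0.0180 s


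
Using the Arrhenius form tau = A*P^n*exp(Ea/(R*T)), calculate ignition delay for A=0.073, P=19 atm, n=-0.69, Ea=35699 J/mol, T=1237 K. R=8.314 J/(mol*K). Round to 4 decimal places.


tau = A * P^n * exp(Ea/(R*T))
P^n = 19^(-0.69) = 0.13111731
Ea/(R*T) = 35699/(8.314*1237) = 3.471174
exp(Ea/(R*T)) = 32.174479
tau = 0.073 * 0.13111731 * 32.174479 = 0.3080 ms


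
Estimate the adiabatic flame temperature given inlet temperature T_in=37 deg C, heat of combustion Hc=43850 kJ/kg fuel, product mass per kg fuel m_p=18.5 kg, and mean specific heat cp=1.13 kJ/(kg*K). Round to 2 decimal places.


T_ad = T_in + Hc / (m_p * cp)
Denominator = 18.5 * 1.13 = 20.9050
Temperature rise = 43850 / 20.9050 = 2097.58 K
T_ad = 37 + 2097.58 = 2134.58 deg C


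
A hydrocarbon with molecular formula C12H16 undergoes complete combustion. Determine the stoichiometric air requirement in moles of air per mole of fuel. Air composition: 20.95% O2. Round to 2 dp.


Balanced combustion: C12H16 + 16 O2 -> 12 CO2 + 8 H2O
O2 needed = C + H/4 = 12 + 16/4 = 16.00 moles
Air moles = O2 / 0.2095 = 16.00 / 0.2095 = 76.37 moles air


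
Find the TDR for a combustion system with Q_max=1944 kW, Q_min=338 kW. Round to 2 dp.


TDR = Q_max / Q_min
TDR = 1944 / 338 = 5.75


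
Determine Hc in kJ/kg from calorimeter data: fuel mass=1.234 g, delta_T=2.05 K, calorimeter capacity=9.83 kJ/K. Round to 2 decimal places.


Hc = C_cal * delta_T / m_fuel
Q_released = 9.83 * 2.05 = 20.1515 kJ
m_fuel = 1.234 g = 1.234/1000 kg = 0.001234 kg
Hc = 20.1515 / 0.001234 = 16330.23 kJ/kg


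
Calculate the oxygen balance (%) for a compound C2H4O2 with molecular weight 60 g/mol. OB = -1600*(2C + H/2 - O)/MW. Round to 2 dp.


OB = -1600 * (2C + H/2 - O) / MW
Inner = 2*2 + 4/2 - 2 = 4.00
OB = -1600 * 4.00 / 60 = -106.67%


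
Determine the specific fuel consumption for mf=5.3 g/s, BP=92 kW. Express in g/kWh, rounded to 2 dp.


SFC = (mf / BP) * 3600
Rate = 5.3 / 92 = 0.057609 g/(s*kW)
SFC = 0.057609 * 3600 = 207.39 g/kWh


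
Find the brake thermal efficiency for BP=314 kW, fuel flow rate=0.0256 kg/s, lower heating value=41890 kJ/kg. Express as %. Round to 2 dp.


eta_BTE = (BP / (mf * LHV)) * 100
Denominator = 0.0256 * 41890 = 1072.3840 kW
eta_BTE = (314 / 1072.3840) * 100 = 29.28%


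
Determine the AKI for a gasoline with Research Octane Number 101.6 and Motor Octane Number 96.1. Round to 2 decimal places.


AKI = (RON + MON) / 2
AKI = (101.6 + 96.1) / 2
AKI = 197.7 / 2 = 98.85


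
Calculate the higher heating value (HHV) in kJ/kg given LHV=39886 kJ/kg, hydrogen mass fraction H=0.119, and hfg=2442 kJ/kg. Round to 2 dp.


HHV = LHV + hfg * 9 * H
Water addition = 2442 * 9 * 0.119 = 2615.382 kJ/kg
HHV = 39886 + 2615.382 = 42501.38 kJ/kg


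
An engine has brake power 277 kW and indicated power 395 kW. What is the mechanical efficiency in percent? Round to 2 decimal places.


eta_mech = (BP / IP) * 100
Ratio = 277 / 395 = 0.7013
eta_mech = 0.7013 * 100 = 70.13%


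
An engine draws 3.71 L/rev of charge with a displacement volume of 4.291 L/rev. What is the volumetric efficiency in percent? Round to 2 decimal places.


eta_v = (V_actual / V_disp) * 100
Ratio = 3.71 / 4.291 = 0.8646
eta_v = 0.8646 * 100 = 86.46%


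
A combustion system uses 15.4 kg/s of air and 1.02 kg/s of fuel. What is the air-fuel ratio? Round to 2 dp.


AFR = m_air / m_fuel
AFR = 15.4 / 1.02 = 15.10


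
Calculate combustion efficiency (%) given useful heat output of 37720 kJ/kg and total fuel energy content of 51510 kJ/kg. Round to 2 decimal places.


Efficiency = (Q_useful / Q_fuel) * 100
Efficiency = (37720 / 51510) * 100
Efficiency = 0.7323 * 100 = 73.23%


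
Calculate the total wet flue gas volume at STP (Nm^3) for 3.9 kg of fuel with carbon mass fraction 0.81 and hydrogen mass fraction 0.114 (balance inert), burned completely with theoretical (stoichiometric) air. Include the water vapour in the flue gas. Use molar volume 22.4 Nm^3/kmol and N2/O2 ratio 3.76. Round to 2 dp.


Per kg fuel: CO2 = (C/12 kmol)*22.4 = (0.81/12)*22.4 = 1.51200 Nm^3
Per kg fuel: H2O = (H/2 kmol)*22.4 = (0.114/2)*22.4 = 1.27680 Nm^3
O2 needed per kg fuel = C/12 + H/4 = 0.81/12 + 0.114/4 = 0.09600000 kmol
Per kg fuel: N2 = O2*3.76*22.4 = 0.09600000*3.76*22.4 = 8.08550 Nm^3
Total per kg = 1.51200 + 1.27680 + 8.08550 = 10.87430 Nm^3
Total = 10.87430 * 3.9 = 42.41 Nm^3


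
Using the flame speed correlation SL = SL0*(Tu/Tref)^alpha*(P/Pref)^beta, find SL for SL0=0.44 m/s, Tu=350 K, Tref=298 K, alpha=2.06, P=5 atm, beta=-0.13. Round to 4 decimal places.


SL = SL0 * (Tu/Tref)^alpha * (P/Pref)^beta
T ratio = 350/298 = 1.17449664
(T ratio)^alpha = 1.17449664^2.06 = 1.392819
(P/Pref)^beta = 5^(-0.13) = 0.811211
SL = 0.44 * 1.392819 * 0.811211 = 0.4971 m/s


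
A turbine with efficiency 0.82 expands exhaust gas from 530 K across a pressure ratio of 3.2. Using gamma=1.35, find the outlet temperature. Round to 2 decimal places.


T_out = T_in * (1 - eta * (1 - PR^(-(gamma-1)/gamma)))
Exponent = -(1.35-1)/1.35 = -0.25925926
PR^exp = 3.2^(-0.25925926) = 0.73966521
Factor = 1 - 0.82*(1 - 0.73966521) = 0.78652547
T_out = 530 * 0.78652547 = 416.86 K


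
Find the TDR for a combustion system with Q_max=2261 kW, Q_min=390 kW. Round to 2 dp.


TDR = Q_max / Q_min
TDR = 2261 / 390 = 5.80


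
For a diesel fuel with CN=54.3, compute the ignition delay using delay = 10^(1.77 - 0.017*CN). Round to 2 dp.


delay = 10^(1.77 - 0.017*CN)
Exponent = 1.77 - 0.017*54.3 = 0.8469
delay = 10^0.8469 = 7.03 ms


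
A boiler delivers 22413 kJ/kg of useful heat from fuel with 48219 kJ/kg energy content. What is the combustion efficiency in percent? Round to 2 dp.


Efficiency = (Q_useful / Q_fuel) * 100
Efficiency = (22413 / 48219) * 100
Efficiency = 0.4648 * 100 = 46.48%


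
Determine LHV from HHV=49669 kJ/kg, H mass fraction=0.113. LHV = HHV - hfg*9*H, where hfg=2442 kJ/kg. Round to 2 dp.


LHV = HHV - hfg * 9 * H
Water correction = 2442 * 9 * 0.113 = 2483.514 kJ/kg
LHV = 49669 - 2483.514 = 47185.49 kJ/kg


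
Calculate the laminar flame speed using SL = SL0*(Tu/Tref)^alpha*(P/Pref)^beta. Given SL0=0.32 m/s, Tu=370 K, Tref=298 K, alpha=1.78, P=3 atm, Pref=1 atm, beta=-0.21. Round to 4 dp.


SL = SL0 * (Tu/Tref)^alpha * (P/Pref)^beta
T ratio = 370/298 = 1.24161074
(T ratio)^alpha = 1.24161074^1.78 = 1.469921
(P/Pref)^beta = 3^(-0.21) = 0.793971
SL = 0.32 * 1.469921 * 0.793971 = 0.3735 m/s


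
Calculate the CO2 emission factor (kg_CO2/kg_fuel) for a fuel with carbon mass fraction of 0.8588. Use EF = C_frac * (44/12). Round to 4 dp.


EF = C_frac * (M_CO2 / M_C)
EF = 0.8588 * (44/12)
EF = 0.8588 * 3.666667 = 3.1489 kg_CO2/kg_fuel


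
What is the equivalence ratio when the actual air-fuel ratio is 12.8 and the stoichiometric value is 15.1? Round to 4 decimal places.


phi = AFR_stoich / AFR_actual
phi = 15.1 / 12.8 = 1.1797


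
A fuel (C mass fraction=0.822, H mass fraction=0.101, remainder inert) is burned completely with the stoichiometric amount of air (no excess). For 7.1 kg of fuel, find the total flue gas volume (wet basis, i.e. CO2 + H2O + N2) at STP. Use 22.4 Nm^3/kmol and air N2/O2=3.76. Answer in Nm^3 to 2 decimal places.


Per kg fuel: CO2 = (C/12 kmol)*22.4 = (0.822/12)*22.4 = 1.53440 Nm^3
Per kg fuel: H2O = (H/2 kmol)*22.4 = (0.101/2)*22.4 = 1.13120 Nm^3
O2 needed per kg fuel = C/12 + H/4 = 0.822/12 + 0.101/4 = 0.09375000 kmol
Per kg fuel: N2 = O2*3.76*22.4 = 0.09375000*3.76*22.4 = 7.89600 Nm^3
Total per kg = 1.53440 + 1.13120 + 7.89600 = 10.56160 Nm^3
Total = 10.56160 * 7.1 = 74.99 Nm^3


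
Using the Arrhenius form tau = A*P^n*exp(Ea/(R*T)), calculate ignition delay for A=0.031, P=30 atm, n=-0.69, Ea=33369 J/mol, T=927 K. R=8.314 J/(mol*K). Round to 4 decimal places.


tau = A * P^n * exp(Ea/(R*T))
P^n = 30^(-0.69) = 0.09567233
Ea/(R*T) = 33369/(8.314*927) = 4.329656
exp(Ea/(R*T)) = 75.918201
tau = 0.031 * 0.09567233 * 75.918201 = 0.2252 ms


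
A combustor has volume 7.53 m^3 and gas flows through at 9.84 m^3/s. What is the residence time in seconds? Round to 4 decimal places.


tau = V / Q_flow
tau = 7.53 / 9.84 = 0.7652 s


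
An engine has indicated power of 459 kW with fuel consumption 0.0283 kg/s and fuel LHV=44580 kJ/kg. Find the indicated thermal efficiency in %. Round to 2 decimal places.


eta_ith = (IP / (mf * LHV)) * 100
Denominator = 0.0283 * 44580 = 1261.6140 kW
eta_ith = (459 / 1261.6140) * 100 = 36.38%


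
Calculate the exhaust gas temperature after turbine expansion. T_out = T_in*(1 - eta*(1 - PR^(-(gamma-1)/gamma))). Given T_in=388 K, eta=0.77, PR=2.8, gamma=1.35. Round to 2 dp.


T_out = T_in * (1 - eta * (1 - PR^(-(gamma-1)/gamma)))
Exponent = -(1.35-1)/1.35 = -0.25925926
PR^exp = 2.8^(-0.25925926) = 0.76572026
Factor = 1 - 0.77*(1 - 0.76572026) = 0.81960460
T_out = 388 * 0.81960460 = 318.01 K


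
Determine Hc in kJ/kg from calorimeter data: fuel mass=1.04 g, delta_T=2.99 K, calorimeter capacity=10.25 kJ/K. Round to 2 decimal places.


Hc = C_cal * delta_T / m_fuel
Q_released = 10.25 * 2.99 = 30.6475 kJ
m_fuel = 1.04 g = 1.04/1000 kg = 0.001040 kg
Hc = 30.6475 / 0.001040 = 29468.75 kJ/kg


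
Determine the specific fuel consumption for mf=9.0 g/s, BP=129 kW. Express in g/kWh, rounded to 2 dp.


SFC = (mf / BP) * 3600
Rate = 9.0 / 129 = 0.069767 g/(s*kW)
SFC = 0.069767 * 3600 = 251.16 g/kWh


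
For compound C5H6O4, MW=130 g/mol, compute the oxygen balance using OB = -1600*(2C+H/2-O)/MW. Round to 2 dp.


OB = -1600 * (2C + H/2 - O) / MW
Inner = 2*5 + 6/2 - 4 = 9.00
OB = -1600 * 9.00 / 130 = -110.77%


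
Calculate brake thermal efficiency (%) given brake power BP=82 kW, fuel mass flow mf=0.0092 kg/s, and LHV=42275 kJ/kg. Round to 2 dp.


eta_BTE = (BP / (mf * LHV)) * 100
Denominator = 0.0092 * 42275 = 388.9300 kW
eta_BTE = (82 / 388.9300) * 100 = 21.08%


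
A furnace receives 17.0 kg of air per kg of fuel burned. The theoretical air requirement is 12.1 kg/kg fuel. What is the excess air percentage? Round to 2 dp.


Excess air = actual - stoichiometric = 17.0 - 12.1 = 4.90 kg/kg fuel
Excess air % = (excess / stoich) * 100 = (4.90 / 12.1) * 100 = 40.50%


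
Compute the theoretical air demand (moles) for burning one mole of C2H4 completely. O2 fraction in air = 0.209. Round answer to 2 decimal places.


Balanced combustion: C2H4 + 3 O2 -> 2 CO2 + 2 H2O
O2 needed = C + H/4 = 2 + 4/4 = 3.00 moles
Air moles = O2 / 0.209 = 3.00 / 0.209 = 14.35 moles air


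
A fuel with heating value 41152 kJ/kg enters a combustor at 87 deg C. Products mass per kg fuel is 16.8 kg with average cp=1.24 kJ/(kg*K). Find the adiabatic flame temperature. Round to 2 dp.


T_ad = T_in + Hc / (m_p * cp)
Denominator = 16.8 * 1.24 = 20.8320
Temperature rise = 41152 / 20.8320 = 1975.42 K
T_ad = 87 + 1975.42 = 2062.42 deg C


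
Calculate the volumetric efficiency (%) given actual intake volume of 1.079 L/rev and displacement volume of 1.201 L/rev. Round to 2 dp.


eta_v = (V_actual / V_disp) * 100
Ratio = 1.079 / 1.201 = 0.8984
eta_v = 0.8984 * 100 = 89.84%


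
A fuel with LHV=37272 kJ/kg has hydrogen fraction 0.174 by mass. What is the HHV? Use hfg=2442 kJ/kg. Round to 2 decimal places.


HHV = LHV + hfg * 9 * H
Water addition = 2442 * 9 * 0.174 = 3824.172 kJ/kg
HHV = 37272 + 3824.172 = 41096.17 kJ/kg


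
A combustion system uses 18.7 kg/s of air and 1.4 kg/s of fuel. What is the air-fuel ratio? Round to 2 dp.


AFR = m_air / m_fuel
AFR = 18.7 / 1.4 = 13.36


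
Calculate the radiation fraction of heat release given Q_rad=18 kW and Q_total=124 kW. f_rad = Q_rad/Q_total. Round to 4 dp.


f_rad = Q_rad / Q_total
f_rad = 18 / 124 = 0.1452


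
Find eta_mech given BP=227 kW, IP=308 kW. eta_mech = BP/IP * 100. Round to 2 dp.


eta_mech = (BP / IP) * 100
Ratio = 227 / 308 = 0.7370
eta_mech = 0.7370 * 100 = 73.70%


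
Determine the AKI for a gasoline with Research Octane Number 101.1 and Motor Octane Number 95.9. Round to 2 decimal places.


AKI = (RON + MON) / 2
AKI = (101.1 + 95.9) / 2
AKI = 197.0 / 2 = 98.50


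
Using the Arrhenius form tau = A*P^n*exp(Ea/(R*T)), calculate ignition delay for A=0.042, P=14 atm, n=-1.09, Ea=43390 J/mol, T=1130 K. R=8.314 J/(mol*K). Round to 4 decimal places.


tau = A * P^n * exp(Ea/(R*T))
P^n = 14^(-1.09) = 0.05632750
Ea/(R*T) = 43390/(8.314*1130) = 4.618503
exp(Ea/(R*T)) = 101.342162
tau = 0.042 * 0.05632750 * 101.342162 = 0.2398 ms


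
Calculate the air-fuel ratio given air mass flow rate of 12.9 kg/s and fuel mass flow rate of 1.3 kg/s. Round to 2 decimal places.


AFR = m_air / m_fuel
AFR = 12.9 / 1.3 = 9.92


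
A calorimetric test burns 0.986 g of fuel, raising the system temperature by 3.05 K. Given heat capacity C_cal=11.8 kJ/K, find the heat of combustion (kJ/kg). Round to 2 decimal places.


Hc = C_cal * delta_T / m_fuel
Q_released = 11.8 * 3.05 = 35.9900 kJ
m_fuel = 0.986 g = 0.986/1000 kg = 0.000986 kg
Hc = 35.9900 / 0.000986 = 36501.01 kJ/kg


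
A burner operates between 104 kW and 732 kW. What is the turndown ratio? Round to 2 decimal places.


TDR = Q_max / Q_min
TDR = 732 / 104 = 7.04


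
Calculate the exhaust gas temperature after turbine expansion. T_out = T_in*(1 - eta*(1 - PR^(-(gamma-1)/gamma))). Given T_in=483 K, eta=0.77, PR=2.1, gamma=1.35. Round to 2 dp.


T_out = T_in * (1 - eta * (1 - PR^(-(gamma-1)/gamma)))
Exponent = -(1.35-1)/1.35 = -0.25925926
PR^exp = 2.1^(-0.25925926) = 0.82501466
Factor = 1 - 0.77*(1 - 0.82501466) = 0.86526129
T_out = 483 * 0.86526129 = 417.92 K


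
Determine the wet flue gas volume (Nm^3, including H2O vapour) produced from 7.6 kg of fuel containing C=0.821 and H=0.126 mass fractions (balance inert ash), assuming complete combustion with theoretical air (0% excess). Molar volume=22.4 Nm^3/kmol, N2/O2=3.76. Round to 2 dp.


Per kg fuel: CO2 = (C/12 kmol)*22.4 = (0.821/12)*22.4 = 1.53253 Nm^3
Per kg fuel: H2O = (H/2 kmol)*22.4 = (0.126/2)*22.4 = 1.41120 Nm^3
O2 needed per kg fuel = C/12 + H/4 = 0.821/12 + 0.126/4 = 0.09991667 kmol
Per kg fuel: N2 = O2*3.76*22.4 = 0.09991667*3.76*22.4 = 8.41538 Nm^3
Total per kg = 1.53253 + 1.41120 + 8.41538 = 11.35911 Nm^3
Total = 11.35911 * 7.6 = 86.33 Nm^3


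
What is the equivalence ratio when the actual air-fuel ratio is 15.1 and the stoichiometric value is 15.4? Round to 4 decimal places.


phi = AFR_stoich / AFR_actual
phi = 15.4 / 15.1 = 1.0199


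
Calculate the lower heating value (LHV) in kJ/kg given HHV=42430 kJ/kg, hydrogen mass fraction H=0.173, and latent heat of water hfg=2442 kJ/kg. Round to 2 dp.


LHV = HHV - hfg * 9 * H
Water correction = 2442 * 9 * 0.173 = 3802.194 kJ/kg
LHV = 42430 - 3802.194 = 38627.81 kJ/kg


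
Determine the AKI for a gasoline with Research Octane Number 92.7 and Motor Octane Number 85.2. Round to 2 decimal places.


AKI = (RON + MON) / 2
AKI = (92.7 + 85.2) / 2
AKI = 177.9 / 2 = 88.95


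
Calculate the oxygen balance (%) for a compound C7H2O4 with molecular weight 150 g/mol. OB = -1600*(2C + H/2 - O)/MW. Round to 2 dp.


OB = -1600 * (2C + H/2 - O) / MW
Inner = 2*7 + 2/2 - 4 = 11.00
OB = -1600 * 11.00 / 150 = -117.33%


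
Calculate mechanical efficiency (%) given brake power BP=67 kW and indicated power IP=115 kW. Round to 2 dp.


eta_mech = (BP / IP) * 100
Ratio = 67 / 115 = 0.5826
eta_mech = 0.5826 * 100 = 58.26%


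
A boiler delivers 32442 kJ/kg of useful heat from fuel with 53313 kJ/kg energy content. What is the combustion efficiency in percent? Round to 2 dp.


Efficiency = (Q_useful / Q_fuel) * 100
Efficiency = (32442 / 53313) * 100
Efficiency = 0.6085 * 100 = 60.85%


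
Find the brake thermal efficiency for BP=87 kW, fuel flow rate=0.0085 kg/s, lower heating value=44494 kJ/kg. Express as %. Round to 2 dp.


eta_BTE = (BP / (mf * LHV)) * 100
Denominator = 0.0085 * 44494 = 378.1990 kW
eta_BTE = (87 / 378.1990) * 100 = 23.00%


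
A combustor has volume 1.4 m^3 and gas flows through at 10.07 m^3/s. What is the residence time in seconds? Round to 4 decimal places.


tau = V / Q_flow
tau = 1.4 / 10.07 = 0.1390 s


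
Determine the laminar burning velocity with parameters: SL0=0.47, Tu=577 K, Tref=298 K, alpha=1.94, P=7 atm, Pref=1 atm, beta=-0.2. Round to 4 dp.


SL = SL0 * (Tu/Tref)^alpha * (P/Pref)^beta
T ratio = 577/298 = 1.93624161
(T ratio)^alpha = 1.93624161^1.94 = 3.603309
(P/Pref)^beta = 7^(-0.2) = 0.677611
SL = 0.47 * 3.603309 * 0.677611 = 1.1476 m/s


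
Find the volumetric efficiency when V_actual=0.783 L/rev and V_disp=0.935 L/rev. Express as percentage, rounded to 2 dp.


eta_v = (V_actual / V_disp) * 100
Ratio = 0.783 / 0.935 = 0.8374
eta_v = 0.8374 * 100 = 83.74%


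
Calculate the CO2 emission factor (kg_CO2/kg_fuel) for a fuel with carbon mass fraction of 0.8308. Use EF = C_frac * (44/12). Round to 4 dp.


EF = C_frac * (M_CO2 / M_C)
EF = 0.8308 * (44/12)
EF = 0.8308 * 3.666667 = 3.0463 kg_CO2/kg_fuel


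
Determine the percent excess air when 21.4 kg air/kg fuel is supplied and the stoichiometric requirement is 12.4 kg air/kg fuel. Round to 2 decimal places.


Excess air = actual - stoichiometric = 21.4 - 12.4 = 9.00 kg/kg fuel
Excess air % = (excess / stoich) * 100 = (9.00 / 12.4) * 100 = 72.58%


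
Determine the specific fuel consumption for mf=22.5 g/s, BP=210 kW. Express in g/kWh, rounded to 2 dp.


SFC = (mf / BP) * 3600
Rate = 22.5 / 210 = 0.107143 g/(s*kW)
SFC = 0.107143 * 3600 = 385.71 g/kWh


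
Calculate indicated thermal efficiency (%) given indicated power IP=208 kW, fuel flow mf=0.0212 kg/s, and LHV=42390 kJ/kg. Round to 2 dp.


eta_ith = (IP / (mf * LHV)) * 100
Denominator = 0.0212 * 42390 = 898.6680 kW
eta_ith = (208 / 898.6680) * 100 = 23.15%


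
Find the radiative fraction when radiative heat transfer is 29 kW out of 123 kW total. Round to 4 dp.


f_rad = Q_rad / Q_total
f_rad = 29 / 123 = 0.2358


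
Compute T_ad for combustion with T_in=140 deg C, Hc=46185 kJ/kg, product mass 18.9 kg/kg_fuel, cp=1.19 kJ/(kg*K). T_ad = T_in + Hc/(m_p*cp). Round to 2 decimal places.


T_ad = T_in + Hc / (m_p * cp)
Denominator = 18.9 * 1.19 = 22.4910
Temperature rise = 46185 / 22.4910 = 2053.49 K
T_ad = 140 + 2053.49 = 2193.49 deg C


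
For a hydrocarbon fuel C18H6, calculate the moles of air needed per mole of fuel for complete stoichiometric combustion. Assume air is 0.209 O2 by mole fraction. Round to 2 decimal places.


Balanced combustion: C18H6 + 19.5 O2 -> 18 CO2 + 3 H2O
O2 needed = C + H/4 = 18 + 6/4 = 19.50 moles
Air moles = O2 / 0.209 = 19.50 / 0.209 = 93.30 moles air


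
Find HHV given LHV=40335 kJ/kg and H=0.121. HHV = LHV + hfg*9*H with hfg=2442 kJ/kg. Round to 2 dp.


HHV = LHV + hfg * 9 * H
Water addition = 2442 * 9 * 0.121 = 2659.338 kJ/kg
HHV = 40335 + 2659.338 = 42994.34 kJ/kg


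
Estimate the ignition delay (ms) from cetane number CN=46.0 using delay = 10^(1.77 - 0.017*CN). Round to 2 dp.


delay = 10^(1.77 - 0.017*CN)
Exponent = 1.77 - 0.017*46.0 = 0.9880
delay = 10^0.9880 = 9.73 ms


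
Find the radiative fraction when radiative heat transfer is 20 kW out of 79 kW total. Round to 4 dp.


f_rad = Q_rad / Q_total
f_rad = 20 / 79 = 0.2532


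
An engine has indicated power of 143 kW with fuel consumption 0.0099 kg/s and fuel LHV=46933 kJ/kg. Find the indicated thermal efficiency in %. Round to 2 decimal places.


eta_ith = (IP / (mf * LHV)) * 100
Denominator = 0.0099 * 46933 = 464.6367 kW
eta_ith = (143 / 464.6367) * 100 = 30.78%


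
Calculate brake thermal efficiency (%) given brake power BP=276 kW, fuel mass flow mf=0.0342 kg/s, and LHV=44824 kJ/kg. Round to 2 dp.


eta_BTE = (BP / (mf * LHV)) * 100
Denominator = 0.0342 * 44824 = 1532.9808 kW
eta_BTE = (276 / 1532.9808) * 100 = 18.00%


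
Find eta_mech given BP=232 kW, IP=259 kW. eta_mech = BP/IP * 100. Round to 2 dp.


eta_mech = (BP / IP) * 100
Ratio = 232 / 259 = 0.8958
eta_mech = 0.8958 * 100 = 89.58%


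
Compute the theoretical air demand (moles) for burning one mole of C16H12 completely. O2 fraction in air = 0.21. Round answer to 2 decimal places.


Balanced combustion: C16H12 + 19 O2 -> 16 CO2 + 6 H2O
O2 needed = C + H/4 = 16 + 12/4 = 19.00 moles
Air moles = O2 / 0.21 = 19.00 / 0.21 = 90.48 moles air


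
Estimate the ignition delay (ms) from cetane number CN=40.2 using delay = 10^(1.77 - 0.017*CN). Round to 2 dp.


delay = 10^(1.77 - 0.017*CN)
Exponent = 1.77 - 0.017*40.2 = 1.0866
delay = 10^1.0866 = 12.21 ms


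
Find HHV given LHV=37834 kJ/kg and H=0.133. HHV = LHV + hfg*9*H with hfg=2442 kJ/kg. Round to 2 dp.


HHV = LHV + hfg * 9 * H
Water addition = 2442 * 9 * 0.133 = 2923.074 kJ/kg
HHV = 37834 + 2923.074 = 40757.07 kJ/kg


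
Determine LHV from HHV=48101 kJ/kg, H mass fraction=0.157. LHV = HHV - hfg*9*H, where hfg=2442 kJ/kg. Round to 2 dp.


LHV = HHV - hfg * 9 * H
Water correction = 2442 * 9 * 0.157 = 3450.546 kJ/kg
LHV = 48101 - 3450.546 = 44650.45 kJ/kg


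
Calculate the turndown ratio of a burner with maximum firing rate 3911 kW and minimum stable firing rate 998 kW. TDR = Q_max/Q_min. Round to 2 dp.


TDR = Q_max / Q_min
TDR = 3911 / 998 = 3.92


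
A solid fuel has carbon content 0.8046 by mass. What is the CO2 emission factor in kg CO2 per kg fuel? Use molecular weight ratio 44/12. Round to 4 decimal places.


EF = C_frac * (M_CO2 / M_C)
EF = 0.8046 * (44/12)
EF = 0.8046 * 3.666667 = 2.9502 kg_CO2/kg_fuel


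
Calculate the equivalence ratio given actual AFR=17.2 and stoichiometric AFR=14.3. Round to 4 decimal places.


phi = AFR_stoich / AFR_actual
phi = 14.3 / 17.2 = 0.8314


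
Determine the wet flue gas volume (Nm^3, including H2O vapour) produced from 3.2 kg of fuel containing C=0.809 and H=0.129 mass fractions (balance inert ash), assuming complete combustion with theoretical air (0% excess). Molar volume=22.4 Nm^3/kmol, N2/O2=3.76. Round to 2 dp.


Per kg fuel: CO2 = (C/12 kmol)*22.4 = (0.809/12)*22.4 = 1.51013 Nm^3
Per kg fuel: H2O = (H/2 kmol)*22.4 = (0.129/2)*22.4 = 1.44480 Nm^3
O2 needed per kg fuel = C/12 + H/4 = 0.809/12 + 0.129/4 = 0.09966667 kmol
Per kg fuel: N2 = O2*3.76*22.4 = 0.09966667*3.76*22.4 = 8.39433 Nm^3
Total per kg = 1.51013 + 1.44480 + 8.39433 = 11.34926 Nm^3
Total = 11.34926 * 3.2 = 36.32 Nm^3


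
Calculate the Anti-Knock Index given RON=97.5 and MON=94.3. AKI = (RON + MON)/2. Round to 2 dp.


AKI = (RON + MON) / 2
AKI = (97.5 + 94.3) / 2
AKI = 191.8 / 2 = 95.90


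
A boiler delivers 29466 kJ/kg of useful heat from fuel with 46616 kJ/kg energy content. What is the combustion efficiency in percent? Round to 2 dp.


Efficiency = (Q_useful / Q_fuel) * 100
Efficiency = (29466 / 46616) * 100
Efficiency = 0.6321 * 100 = 63.21%


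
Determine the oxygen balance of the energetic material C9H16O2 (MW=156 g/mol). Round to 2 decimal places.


OB = -1600 * (2C + H/2 - O) / MW
Inner = 2*9 + 16/2 - 2 = 24.00
OB = -1600 * 24.00 / 156 = -246.15%


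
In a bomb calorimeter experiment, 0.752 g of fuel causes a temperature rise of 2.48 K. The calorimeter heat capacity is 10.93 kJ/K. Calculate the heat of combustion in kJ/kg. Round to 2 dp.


Hc = C_cal * delta_T / m_fuel
Q_released = 10.93 * 2.48 = 27.1064 kJ
m_fuel = 0.752 g = 0.752/1000 kg = 0.000752 kg
Hc = 27.1064 / 0.000752 = 36045.74 kJ/kg


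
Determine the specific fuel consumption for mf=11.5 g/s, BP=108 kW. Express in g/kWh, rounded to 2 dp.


SFC = (mf / BP) * 3600
Rate = 11.5 / 108 = 0.106481 g/(s*kW)
SFC = 0.106481 * 3600 = 383.33 g/kWh


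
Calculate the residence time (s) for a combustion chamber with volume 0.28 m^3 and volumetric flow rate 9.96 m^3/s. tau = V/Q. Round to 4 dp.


tau = V / Q_flow
tau = 0.28 / 9.96 = 0.0281 s


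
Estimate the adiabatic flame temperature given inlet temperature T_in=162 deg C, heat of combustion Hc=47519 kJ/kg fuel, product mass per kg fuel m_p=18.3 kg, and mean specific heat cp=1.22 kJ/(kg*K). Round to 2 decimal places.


T_ad = T_in + Hc / (m_p * cp)
Denominator = 18.3 * 1.22 = 22.3260
Temperature rise = 47519 / 22.3260 = 2128.42 K
T_ad = 162 + 2128.42 = 2290.42 deg C


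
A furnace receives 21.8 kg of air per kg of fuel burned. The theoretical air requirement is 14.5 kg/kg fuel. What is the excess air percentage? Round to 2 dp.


Excess air = actual - stoichiometric = 21.8 - 14.5 = 7.30 kg/kg fuel
Excess air % = (excess / stoich) * 100 = (7.30 / 14.5) * 100 = 50.34%


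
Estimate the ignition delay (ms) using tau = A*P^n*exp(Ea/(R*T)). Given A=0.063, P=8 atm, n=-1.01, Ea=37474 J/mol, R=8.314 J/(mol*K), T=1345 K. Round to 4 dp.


tau = A * P^n * exp(Ea/(R*T))
P^n = 8^(-1.01) = 0.12242754
Ea/(R*T) = 37474/(8.314*1345) = 3.351180
exp(Ea/(R*T)) = 28.536385
tau = 0.063 * 0.12242754 * 28.536385 = 0.2201 ms
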